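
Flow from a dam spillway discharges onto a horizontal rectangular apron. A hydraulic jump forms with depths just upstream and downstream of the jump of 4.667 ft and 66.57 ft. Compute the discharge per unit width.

q = 596.9 ft²/s

For a rectangular channel the momentum equation gives q² = ½·g·y₁·y₂·(y₁ + y₂) = ½×32.2×4.667×66.57×71.24 = 356326.
q = √356326 = 596.9 ft²/s.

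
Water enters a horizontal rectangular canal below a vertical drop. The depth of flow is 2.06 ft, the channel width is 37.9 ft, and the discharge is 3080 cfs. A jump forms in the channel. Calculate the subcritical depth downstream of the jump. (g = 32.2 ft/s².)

q = Q/b = 3080/37.9 = 81.3 ft²/s; V₁ = q/y₁ = 39.4 ft/s. Fr₁ = V₁/√(g·y₁) = 4.84.
Conjugate-depth relation: y₂/y₁ = ½[√(1 + 8Fr₁²) − 1] = ½[√188.7 − 1] = 6.37.
y₂ = 6.37 × 2.06 = 13.1 ft.

y₂ = 13.1 ft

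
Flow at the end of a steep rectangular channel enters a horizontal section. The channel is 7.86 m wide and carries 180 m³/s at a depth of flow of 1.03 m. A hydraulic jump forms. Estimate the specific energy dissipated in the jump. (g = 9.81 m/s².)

ΔE = 16.3 m

q = Q/b = 180/7.86 = 22.9 m²/s; V₁ = q/y₁ = 22.2 m/s. Fr₁ = V₁/√(g·y₁) = 6.99.
Bélanger equation: y₂/y₁ = ½[√(1 + 8Fr₁²) − 1] = ½[√392.4 − 1] = 9.40.
y₂ = 9.40 × 1.03 = 9.69 m.
Head loss: ΔE = (y₂ − y₁)³/(4y₁y₂) = (9.69 − 1.03)³/(4×1.03×9.69) = 649/39.9 = 16.3 m.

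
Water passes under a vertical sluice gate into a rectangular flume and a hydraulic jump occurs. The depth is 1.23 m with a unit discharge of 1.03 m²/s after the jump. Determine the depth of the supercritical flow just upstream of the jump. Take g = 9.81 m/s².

V₂ = q/y₂ = 1.03/1.23 = 0.837 m/s; Fr₂ = V₂/√(g·y₂) = 0.241.
Since the conjugate-depth ratio holds either way, y₁/y₂ = ½[√(1 + 8Fr₂²) − 1] = ½[√1.465 − 1] = 0.105.
y₁ = 0.105 × 1.23 = 0.129 m.

y₁ = 0.129 m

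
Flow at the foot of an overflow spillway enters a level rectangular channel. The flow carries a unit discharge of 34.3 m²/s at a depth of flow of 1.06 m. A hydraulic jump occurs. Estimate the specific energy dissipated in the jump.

V₁ = q/y₁ = 34.3/1.06 = 32.4 m/s. Fr₁ = V₁/√(g·y₁) = 32.4/√(9.81×1.06) = 10.0.
By Bélanger, y₂/y₁ = ½[√(1 + 8Fr₁²) − 1] = ½[√806.5 − 1] = 13.7.
y₂ = 13.7 × 1.06 = 14.5 m.
Head loss: ΔE = (y₂ − y₁)³/(4y₁y₂) = (14.5 − 1.06)³/(4×1.06×14.5) = 2440/61.6 = 39.6 m.

ΔE = 39.6 m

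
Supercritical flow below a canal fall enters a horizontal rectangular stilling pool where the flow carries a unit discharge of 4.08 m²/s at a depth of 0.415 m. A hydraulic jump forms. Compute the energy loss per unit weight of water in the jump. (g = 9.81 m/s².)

V₁ = q/y₁ = 4.08/0.415 = 9.83 m/s. Fr₁ = V₁/√(g·y₁) = 9.83/√(9.81×0.415) = 4.87.
Conjugate-depth relation: y₂/y₁ = ½[√(1 + 8Fr₁²) − 1] = ½[√190.9 − 1] = 6.41.
y₂ = 6.41 × 0.415 = 2.66 m.
V₂ = q/y₂ = 4.08/2.66 = 1.53 m/s. E₁ = y₁ + V₁²/2g = 5.34 m; E₂ = y₂ + V₂²/2g = 2.78 m. ΔE = E₁ − E₂ = 2.56 m.

ΔE = 2.56 m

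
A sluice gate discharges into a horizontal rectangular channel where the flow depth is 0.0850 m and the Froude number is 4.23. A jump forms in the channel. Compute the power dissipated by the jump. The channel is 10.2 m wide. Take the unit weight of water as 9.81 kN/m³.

P = 11.6 kW

Fr₁ = 4.23 (given).
By Bélanger, y₂/y₁ = ½[√(1 + 8Fr₁²) − 1] = ½[√144.1 − 1] = 5.50.
y₂ = 5.50 × 0.0850 = 0.468 m.
Head loss: ΔE = (y₂ − y₁)³/(4y₁y₂) = (0.468 − 0.0850)³/(4×0.0850×0.468) = 0.0561/0.159 = 0.353 m.
V₁ = Fr₁·√(g·y₁) = 4.23×√(9.81×0.0850) = 3.86 m/s; q = V₁·y₁ = 0.328 m²/s. Q = q·b = 0.328 × 10.2 = 3.35 m³/s. P = γ·Q·ΔE = 9.81 × 3.35 × 0.353 = 11.6 kW.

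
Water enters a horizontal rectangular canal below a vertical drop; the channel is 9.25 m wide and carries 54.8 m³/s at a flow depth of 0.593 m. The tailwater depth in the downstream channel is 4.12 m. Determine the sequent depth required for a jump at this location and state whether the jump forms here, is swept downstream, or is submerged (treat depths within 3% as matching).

q = Q/b = 54.8/9.25 = 5.92 m²/s; V₁ = q/y₁ = 9.99 m/s. Fr₁ = V₁/√(g·y₁) = 4.14.
Sequent-depth ratio: y₂/y₁ = ½[√(1 + 8Fr₁²) − 1] = ½[√138.3 − 1] = 5.38.
y₂ = 5.38 × 0.593 = 3.19 m.
Tailwater y_tw = 4.12 m: y_tw > y₂, so the jump is submerged.

y₂ = 3.19 m; the jump is submerged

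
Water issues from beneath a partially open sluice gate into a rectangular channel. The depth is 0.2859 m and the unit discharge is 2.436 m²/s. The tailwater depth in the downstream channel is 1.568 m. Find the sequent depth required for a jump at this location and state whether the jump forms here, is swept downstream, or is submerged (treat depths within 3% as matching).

y₂ = 1.919 m; the jump is swept downstream

V₁ = q/y₁ = 2.436/0.2859 = 8.520 m/s. Fr₁ = V₁/√(g·y₁) = 8.520/√(9.81×0.2859) = 5.088.
From the momentum equation for a rectangular channel, y₂/y₁ = ½[√(1 + 8Fr₁²) − 1] = ½[√208.08 − 1] = 6.712.
y₂ = 6.712 × 0.2859 = 1.919 m.
Tailwater y_tw = 1.568 m: y_tw < y₂, so the jump is swept downstream.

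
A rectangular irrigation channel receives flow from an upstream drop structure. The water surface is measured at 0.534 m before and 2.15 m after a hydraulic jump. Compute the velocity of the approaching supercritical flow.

For a rectangular channel the momentum equation gives q² = ½·g·y₁·y₂·(y₁ + y₂) = ½×9.81×0.534×2.15×2.68 = 15.1.
q = √15.1 = 3.89 m²/s.
V₁ = q/y₁ = 3.89/0.534 = 7.28 m/s.

V₁ = 7.28 m/s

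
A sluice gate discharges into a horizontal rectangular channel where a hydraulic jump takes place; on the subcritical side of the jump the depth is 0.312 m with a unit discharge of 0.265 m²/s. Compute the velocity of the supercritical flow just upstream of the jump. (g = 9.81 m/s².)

V₁ = 2.43 m/s

V₂ = q/y₂ = 0.265/0.312 = 0.849 m/s; Fr₂ = V₂/√(g·y₂) = 0.485.
Since the conjugate-depth ratio holds either way, y₁/y₂ = ½[√(1 + 8Fr₂²) − 1] = ½[√2.886 − 1] = 0.349.
y₁ = 0.349 × 0.312 = 0.109 m.
V₁ = q/y₁ = 0.265/0.109 = 2.43 m/s.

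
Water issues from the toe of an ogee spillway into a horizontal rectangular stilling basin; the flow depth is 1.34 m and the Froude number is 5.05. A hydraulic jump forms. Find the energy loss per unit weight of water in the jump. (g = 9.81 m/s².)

Fr₁ = 5.05 (given).
Sequent-depth ratio: y₂/y₁ = ½[√(1 + 8Fr₁²) − 1] = ½[√205.0 − 1] = 6.66.
y₂ = 6.66 × 1.34 = 8.92 m.
Head loss: ΔE = (y₂ − y₁)³/(4y₁y₂) = (8.92 − 1.34)³/(4×1.34×8.92) = 436/47.8 = 9.12 m.

ΔE = 9.12 m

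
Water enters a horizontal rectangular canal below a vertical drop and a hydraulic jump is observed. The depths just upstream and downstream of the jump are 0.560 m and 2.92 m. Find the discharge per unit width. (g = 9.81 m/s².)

For a rectangular channel the momentum equation gives q² = ½·g·y₁·y₂·(y₁ + y₂) = ½×9.81×0.560×2.92×3.48 = 27.9.
q = √27.9 = 5.28 m²/s.

q = 5.28 m²/s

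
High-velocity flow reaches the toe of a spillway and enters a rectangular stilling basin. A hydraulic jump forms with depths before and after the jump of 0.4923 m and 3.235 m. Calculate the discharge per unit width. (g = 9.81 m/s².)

For a rectangular channel the momentum equation gives q² = ½·g·y₁·y₂·(y₁ + y₂) = ½×9.81×0.4923×3.235×3.727 = 29.12.
q = √29.12 = 5.396 m²/s.

q = 5.396 m²/s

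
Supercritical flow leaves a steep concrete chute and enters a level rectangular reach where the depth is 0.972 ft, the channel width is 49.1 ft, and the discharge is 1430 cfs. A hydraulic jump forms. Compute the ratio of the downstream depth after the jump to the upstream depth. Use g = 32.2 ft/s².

y₂/y₁ = 7.09

q = Q/b = 1430/49.1 = 29.1 ft²/s; V₁ = q/y₁ = 30.0 ft/s. Fr₁ = V₁/√(g·y₁) = 5.36.
Conjugate-depth relation: y₂/y₁ = ½[√(1 + 8Fr₁²) − 1] = ½[√230.5 − 1] = 7.09.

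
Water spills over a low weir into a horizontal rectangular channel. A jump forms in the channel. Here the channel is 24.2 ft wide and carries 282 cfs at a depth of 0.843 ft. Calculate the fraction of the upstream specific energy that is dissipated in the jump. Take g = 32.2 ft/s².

ΔE/E₁ = 0.201 (20.1%)

q = Q/b = 282/24.2 = 11.7 ft²/s; V₁ = q/y₁ = 13.8 ft/s. Fr₁ = V₁/√(g·y₁) = 2.65.
By Bélanger, y₂/y₁ = ½[√(1 + 8Fr₁²) − 1] = ½[√57.31 − 1] = 3.29.
y₂ = 3.29 × 0.843 = 2.77 ft.
E₁ = y₁ + V₁²/2g = 3.81 ft. ΔE = (y₂ − y₁)³/(4y₁y₂) = 0.766 ft. ΔE/E₁ = 0.766/3.81 = 0.201.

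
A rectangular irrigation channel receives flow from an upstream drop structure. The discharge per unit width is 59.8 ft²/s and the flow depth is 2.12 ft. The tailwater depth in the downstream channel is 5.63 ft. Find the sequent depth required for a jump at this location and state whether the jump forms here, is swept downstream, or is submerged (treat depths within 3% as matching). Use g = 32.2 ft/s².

V₁ = q/y₁ = 59.8/2.12 = 28.2 ft/s. Fr₁ = V₁/√(g·y₁) = 28.2/√(32.2×2.12) = 3.41.
By Bélanger, y₂/y₁ = ½[√(1 + 8Fr₁²) − 1] = ½[√94.25 − 1] = 4.35.
y₂ = 4.35 × 2.12 = 9.23 ft.
Tailwater y_tw = 5.63 ft: y_tw < y₂, so the jump is swept downstream.

y₂ = 9.23 ft; the jump is swept downstream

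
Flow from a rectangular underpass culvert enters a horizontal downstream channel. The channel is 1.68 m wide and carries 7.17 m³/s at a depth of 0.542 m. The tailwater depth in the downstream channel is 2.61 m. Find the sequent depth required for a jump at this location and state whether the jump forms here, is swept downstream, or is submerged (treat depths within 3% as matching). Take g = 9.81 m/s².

q = Q/b = 7.17/1.68 = 4.27 m²/s; V₁ = q/y₁ = 7.87 m/s. Fr₁ = V₁/√(g·y₁) = 3.41.
Conjugate-depth relation: y₂/y₁ = ½[√(1 + 8Fr₁²) − 1] = ½[√94.29 − 1] = 4.36.
y₂ = 4.36 × 0.542 = 2.36 m.
Tailwater y_tw = 2.61 m: y_tw > y₂, so the jump is submerged.

y₂ = 2.36 m; the jump is submerged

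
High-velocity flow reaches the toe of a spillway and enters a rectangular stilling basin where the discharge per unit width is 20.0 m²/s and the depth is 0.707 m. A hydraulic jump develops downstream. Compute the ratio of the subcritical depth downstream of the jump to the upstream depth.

V₁ = q/y₁ = 20.0/0.707 = 28.3 m/s. Fr₁ = V₁/√(g·y₁) = 28.3/√(9.81×0.707) = 10.7.
From the momentum equation for a rectangular channel, y₂/y₁ = ½[√(1 + 8Fr₁²) − 1] = ½[√924.0 − 1] = 14.7.

y₂/y₁ = 14.7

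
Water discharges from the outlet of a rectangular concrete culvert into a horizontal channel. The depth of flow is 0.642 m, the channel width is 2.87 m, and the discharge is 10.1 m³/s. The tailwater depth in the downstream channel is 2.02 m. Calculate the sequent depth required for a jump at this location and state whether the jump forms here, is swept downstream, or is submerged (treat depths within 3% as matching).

y₂ = 1.69 m; the jump is submerged

q = Q/b = 10.1/2.87 = 3.52 m²/s; V₁ = q/y₁ = 5.48 m/s. Fr₁ = V₁/√(g·y₁) = 2.18.
From the momentum equation for a rectangular channel, y₂/y₁ = ½[√(1 + 8Fr₁²) − 1] = ½[√39.17 − 1] = 2.63.
y₂ = 2.63 × 0.642 = 1.69 m.
Tailwater y_tw = 2.02 m: y_tw > y₂, so the jump is submerged.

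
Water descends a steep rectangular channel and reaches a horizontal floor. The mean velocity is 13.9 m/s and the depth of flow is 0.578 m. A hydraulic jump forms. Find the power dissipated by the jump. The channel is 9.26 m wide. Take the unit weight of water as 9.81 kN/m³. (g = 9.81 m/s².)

P = 4212 kW

Fr₁ = V₁/√(g·y₁) = 13.9/√(9.81×0.578) = 5.84.
By Bélanger, y₂/y₁ = ½[√(1 + 8Fr₁²) − 1] = ½[√273.6 − 1] = 7.77.
y₂ = 7.77 × 0.578 = 4.49 m.
q = V₁·y₁ = 13.9 × 0.578 = 8.03 m²/s. V₂ = q/y₂ = 8.03/4.49 = 1.79 m/s. E₁ = y₁ + V₁²/2g = 10.4 m; E₂ = y₂ + V₂²/2g = 4.65 m. ΔE = E₁ − E₂ = 5.77 m.
Q = q·b = 8.03 × 9.26 = 74.4 m³/s. P = γ·Q·ΔE = 9.81 × 74.4 × 5.77 = 4212 kW.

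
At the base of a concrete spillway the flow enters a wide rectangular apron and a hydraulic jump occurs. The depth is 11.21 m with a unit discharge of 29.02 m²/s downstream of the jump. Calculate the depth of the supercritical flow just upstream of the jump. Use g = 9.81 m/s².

V₂ = q/y₂ = 29.02/11.21 = 2.589 m/s; Fr₂ = V₂/√(g·y₂) = 0.2469.
The Bélanger relation is symmetric: y₁/y₂ = ½[√(1 + 8Fr₂²) − 1] = ½[√1.4875 − 1] = 0.1098.
y₁ = 0.1098 × 11.21 = 1.231 m.

y₁ = 1.231 m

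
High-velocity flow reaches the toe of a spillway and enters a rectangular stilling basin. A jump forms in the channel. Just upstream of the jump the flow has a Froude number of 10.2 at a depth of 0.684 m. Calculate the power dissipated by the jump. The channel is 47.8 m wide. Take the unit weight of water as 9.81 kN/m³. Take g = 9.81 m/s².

Fr₁ = 10.2 (given).
Sequent-depth ratio: y₂/y₁ = ½[√(1 + 8Fr₁²) − 1] = ½[√833.3 − 1] = 13.9.
y₂ = 13.9 × 0.684 = 9.53 m.
Head loss: ΔE = (y₂ − y₁)³/(4y₁y₂) = (9.53 − 0.684)³/(4×0.684×9.53) = 692/26.1 = 26.6 m.
V₁ = Fr₁·√(g·y₁) = 10.2×√(9.81×0.684) = 26.4 m/s; q = V₁·y₁ = 18.1 m²/s. Q = q·b = 18.1 × 47.8 = 864 m³/s. P = γ·Q·ΔE = 9.81 × 864 × 26.6 = 225014 kW.

P = 225014 kW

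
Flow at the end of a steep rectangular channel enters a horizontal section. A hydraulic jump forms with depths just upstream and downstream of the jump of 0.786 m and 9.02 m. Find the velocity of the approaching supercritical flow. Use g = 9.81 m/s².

For a rectangular channel the momentum equation gives q² = ½·g·y₁·y₂·(y₁ + y₂) = ½×9.81×0.786×9.02×9.81 = 341.
q = √341 = 18.5 m²/s.
V₁ = q/y₁ = 18.5/0.786 = 23.5 m/s.

V₁ = 23.5 m/s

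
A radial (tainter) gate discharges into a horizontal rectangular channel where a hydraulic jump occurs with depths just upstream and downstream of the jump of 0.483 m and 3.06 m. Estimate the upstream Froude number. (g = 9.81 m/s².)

For a rectangular channel the momentum equation gives q² = ½·g·y₁·y₂·(y₁ + y₂) = ½×9.81×0.483×3.06×3.54 = 25.7.
q = √25.7 = 5.07 m²/s.
V₁ = q/y₁ = 10.5 m/s; Fr₁ = V₁/√(g·y₁) = 4.82.

Fr₁ = 4.82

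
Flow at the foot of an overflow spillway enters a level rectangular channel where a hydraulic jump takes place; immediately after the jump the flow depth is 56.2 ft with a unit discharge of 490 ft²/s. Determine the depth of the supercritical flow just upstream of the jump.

y₁ = 4.38 ft

V₂ = q/y₂ = 490/56.2 = 8.72 ft/s; Fr₂ = V₂/√(g·y₂) = 0.205.
Applying the sequent-depth relation in reverse, y₁/y₂ = ½[√(1 + 8Fr₂²) − 1] = ½[√1.336 − 1] = 0.0779.
y₁ = 0.0779 × 56.2 = 4.38 ft.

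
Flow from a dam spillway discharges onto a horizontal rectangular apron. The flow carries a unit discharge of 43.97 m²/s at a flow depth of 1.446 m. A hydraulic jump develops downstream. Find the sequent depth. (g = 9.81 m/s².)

V₁ = q/y₁ = 43.97/1.446 = 30.41 m/s. Fr₁ = V₁/√(g·y₁) = 30.41/√(9.81×1.446) = 8.074.
Sequent-depth ratio: y₂/y₁ = ½[√(1 + 8Fr₁²) − 1] = ½[√522.47 − 1] = 10.93.
y₂ = 10.93 × 1.446 = 15.80 m.

y₂ = 15.80 m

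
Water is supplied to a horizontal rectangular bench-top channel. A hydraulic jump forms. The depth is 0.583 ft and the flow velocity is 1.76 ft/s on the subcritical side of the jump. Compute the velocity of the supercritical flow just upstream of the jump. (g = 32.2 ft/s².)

V₁ = 6.73 ft/s

Fr₂ = V₂/√(g·y₂) = 1.76/√(32.2×0.583) = 0.406.
From the momentum equation (using Fr₂), y₁/y₂ = ½[√(1 + 8Fr₂²) − 1] = ½[√2.320 − 1] = 0.262.
y₁ = 0.262 × 0.583 = 0.153 ft.
V₁ = q/y₁ = 1.03/0.153 = 6.73 ft/s.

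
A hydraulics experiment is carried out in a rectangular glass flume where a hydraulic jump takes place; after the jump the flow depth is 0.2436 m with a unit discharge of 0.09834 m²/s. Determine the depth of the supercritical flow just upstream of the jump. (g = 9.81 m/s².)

V₂ = q/y₂ = 0.09834/0.2436 = 0.4037 m/s; Fr₂ = V₂/√(g·y₂) = 0.2611.
Since the conjugate-depth ratio holds either way, y₁/y₂ = ½[√(1 + 8Fr₂²) − 1] = ½[√1.5456 − 1] = 0.1216.
y₁ = 0.1216 × 0.2436 = 0.02962 m.

y₁ = 0.02962 m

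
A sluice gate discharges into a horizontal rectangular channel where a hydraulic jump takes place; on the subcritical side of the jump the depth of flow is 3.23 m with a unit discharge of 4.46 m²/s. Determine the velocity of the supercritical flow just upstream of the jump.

V₁ = 12.7 m/s

V₂ = q/y₂ = 4.46/3.23 = 1.38 m/s; Fr₂ = V₂/√(g·y₂) = 0.245.
From the momentum equation (using Fr₂), y₁/y₂ = ½[√(1 + 8Fr₂²) − 1] = ½[√1.481 − 1] = 0.109.
y₁ = 0.109 × 3.23 = 0.351 m.
V₁ = q/y₁ = 4.46/0.351 = 12.7 m/s.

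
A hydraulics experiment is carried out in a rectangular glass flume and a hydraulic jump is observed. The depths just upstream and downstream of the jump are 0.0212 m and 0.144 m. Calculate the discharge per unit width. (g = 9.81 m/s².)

For a rectangular channel the momentum equation gives q² = ½·g·y₁·y₂·(y₁ + y₂) = ½×9.81×0.0212×0.144×0.165 = 0.00247.
q = √0.00247 = 0.0497 m²/s.

q = 0.0497 m²/s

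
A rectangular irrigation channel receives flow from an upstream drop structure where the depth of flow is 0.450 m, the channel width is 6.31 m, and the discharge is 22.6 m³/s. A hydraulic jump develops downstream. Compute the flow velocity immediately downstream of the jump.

q = Q/b = 22.6/6.31 = 3.58 m²/s; V₁ = q/y₁ = 7.96 m/s. Fr₁ = V₁/√(g·y₁) = 3.79.
Sequent-depth ratio: y₂/y₁ = ½[√(1 + 8Fr₁²) − 1] = ½[√115.8 − 1] = 4.88.
y₂ = 4.88 × 0.450 = 2.20 m.
V₂ = q/y₂ = 3.58/2.20 = 1.63 m/s.

V₂ = 1.63 m/s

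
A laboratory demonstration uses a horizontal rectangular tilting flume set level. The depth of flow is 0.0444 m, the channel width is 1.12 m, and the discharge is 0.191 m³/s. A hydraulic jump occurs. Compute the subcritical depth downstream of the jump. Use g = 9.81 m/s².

q = Q/b = 0.191/1.12 = 0.171 m²/s; V₁ = q/y₁ = 3.84 m/s. Fr₁ = V₁/√(g·y₁) = 5.82.
From the momentum equation for a rectangular channel, y₂/y₁ = ½[√(1 + 8Fr₁²) − 1] = ½[√272.0 − 1] = 7.75.
y₂ = 7.75 × 0.0444 = 0.344 m.

y₂ = 0.344 m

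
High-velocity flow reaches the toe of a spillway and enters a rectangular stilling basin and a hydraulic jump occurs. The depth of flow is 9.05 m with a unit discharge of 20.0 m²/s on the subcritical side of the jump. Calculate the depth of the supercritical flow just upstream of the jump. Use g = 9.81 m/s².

V₂ = q/y₂ = 20.0/9.05 = 2.21 m/s; Fr₂ = V₂/√(g·y₂) = 0.235.
From the momentum equation (using Fr₂), y₁/y₂ = ½[√(1 + 8Fr₂²) − 1] = ½[√1.440 − 1] = 0.100.
y₁ = 0.100 × 9.05 = 0.905 m.

y₁ = 0.905 m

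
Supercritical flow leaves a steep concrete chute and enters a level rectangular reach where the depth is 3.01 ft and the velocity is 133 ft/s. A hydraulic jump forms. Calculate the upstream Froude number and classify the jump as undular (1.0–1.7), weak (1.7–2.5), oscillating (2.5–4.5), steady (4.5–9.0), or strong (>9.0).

Fr₁ = V₁/√(g·y₁) = 133/√(32.2×3.01) = 13.5.
Fr₁ = 13.5 lies in the strong range.

Fr₁ = 13.5; strong jump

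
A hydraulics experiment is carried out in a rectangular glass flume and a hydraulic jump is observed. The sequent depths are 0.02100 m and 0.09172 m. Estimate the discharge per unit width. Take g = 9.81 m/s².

For a rectangular channel the momentum equation gives q² = ½·g·y₁·y₂·(y₁ + y₂) = ½×9.81×0.02100×0.09172×0.1127 = 0.001065.
q = √0.001065 = 0.03263 m²/s.

q = 0.03263 m²/s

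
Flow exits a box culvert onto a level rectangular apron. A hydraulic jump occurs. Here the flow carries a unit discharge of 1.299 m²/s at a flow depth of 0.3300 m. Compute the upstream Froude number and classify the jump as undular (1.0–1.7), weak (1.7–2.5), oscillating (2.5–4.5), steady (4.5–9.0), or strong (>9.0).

Fr₁ = 2.188; weak jump

V₁ = q/y₁ = 1.299/0.3300 = 3.936 m/s. Fr₁ = V₁/√(g·y₁) = 3.936/√(9.81×0.3300) = 2.188.
Fr₁ = 2.188 lies in the weak range.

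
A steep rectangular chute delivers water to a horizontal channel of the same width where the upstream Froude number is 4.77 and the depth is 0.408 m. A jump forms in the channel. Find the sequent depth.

Fr₁ = 4.77 (given).
From the momentum equation for a rectangular channel, y₂/y₁ = ½[√(1 + 8Fr₁²) − 1] = ½[√183.0 − 1] = 6.26.
y₂ = 6.26 × 0.408 = 2.56 m.

y₂ = 2.56 m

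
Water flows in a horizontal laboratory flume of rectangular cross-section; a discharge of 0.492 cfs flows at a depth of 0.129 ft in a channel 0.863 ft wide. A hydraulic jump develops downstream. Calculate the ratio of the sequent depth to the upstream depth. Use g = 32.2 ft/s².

y₂/y₁ = 2.61

q = Q/b = 0.492/0.863 = 0.570 ft²/s; V₁ = q/y₁ = 4.42 ft/s. Fr₁ = V₁/√(g·y₁) = 2.17.
By Bélanger, y₂/y₁ = ½[√(1 + 8Fr₁²) − 1] = ½[√38.62 − 1] = 2.61.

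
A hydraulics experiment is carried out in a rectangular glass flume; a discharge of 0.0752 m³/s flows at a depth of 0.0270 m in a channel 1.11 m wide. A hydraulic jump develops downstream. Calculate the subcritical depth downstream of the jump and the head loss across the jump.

y₂ = 0.173 m; ΔE = 0.167 m

q = Q/b = 0.0752/1.11 = 0.0677 m²/s; V₁ = q/y₁ = 2.51 m/s. Fr₁ = V₁/√(g·y₁) = 4.88.
From the momentum equation for a rectangular channel, y₂/y₁ = ½[√(1 + 8Fr₁²) − 1] = ½[√191.2 − 1] = 6.41.
y₂ = 6.41 × 0.0270 = 0.173 m.
Head loss: ΔE = (y₂ − y₁)³/(4y₁y₂) = (0.173 − 0.0270)³/(4×0.0270×0.173) = 0.00312/0.0187 = 0.167 m.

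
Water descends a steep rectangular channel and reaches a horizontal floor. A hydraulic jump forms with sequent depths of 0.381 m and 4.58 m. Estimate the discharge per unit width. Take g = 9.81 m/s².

q = 6.52 m²/s

For a rectangular channel the momentum equation gives q² = ½·g·y₁·y₂·(y₁ + y₂) = ½×9.81×0.381×4.58×4.96 = 42.5.
q = √42.5 = 6.52 m²/s.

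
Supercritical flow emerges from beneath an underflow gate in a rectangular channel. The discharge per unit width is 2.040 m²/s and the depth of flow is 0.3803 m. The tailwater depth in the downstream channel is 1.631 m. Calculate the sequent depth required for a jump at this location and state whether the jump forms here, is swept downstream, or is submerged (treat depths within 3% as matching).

V₁ = q/y₁ = 2.040/0.3803 = 5.364 m/s. Fr₁ = V₁/√(g·y₁) = 5.364/√(9.81×0.3803) = 2.777.
By Bélanger, y₂/y₁ = ½[√(1 + 8Fr₁²) − 1] = ½[√62.702 − 1] = 3.459.
y₂ = 3.459 × 0.3803 = 1.316 m.
Tailwater y_tw = 1.631 m: y_tw > y₂, so the jump is submerged.

y₂ = 1.316 m; the jump is submerged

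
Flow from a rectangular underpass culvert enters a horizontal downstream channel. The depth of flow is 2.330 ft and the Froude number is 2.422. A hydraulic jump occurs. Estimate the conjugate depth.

Fr₁ = 2.422 (given).
From the momentum equation for a rectangular channel, y₂/y₁ = ½[√(1 + 8Fr₁²) − 1] = ½[√47.929 − 1] = 2.962.
y₂ = 2.962 × 2.330 = 6.900 ft.

y₂ = 6.900 ft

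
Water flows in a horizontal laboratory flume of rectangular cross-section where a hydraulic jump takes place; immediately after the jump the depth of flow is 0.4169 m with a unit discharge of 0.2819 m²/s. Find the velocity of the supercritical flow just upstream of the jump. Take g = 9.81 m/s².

V₂ = q/y₂ = 0.2819/0.4169 = 0.6762 m/s; Fr₂ = V₂/√(g·y₂) = 0.3344.
From the momentum equation (using Fr₂), y₁/y₂ = ½[√(1 + 8Fr₂²) − 1] = ½[√1.8944 − 1] = 0.1882.
y₁ = 0.1882 × 0.4169 = 0.07845 m.
V₁ = q/y₁ = 0.2819/0.07845 = 3.593 m/s.

V₁ = 3.593 m/s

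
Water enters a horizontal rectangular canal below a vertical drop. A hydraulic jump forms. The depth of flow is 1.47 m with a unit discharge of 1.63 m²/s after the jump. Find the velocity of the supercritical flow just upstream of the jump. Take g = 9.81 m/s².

V₁ = 7.47 m/s

V₂ = q/y₂ = 1.63/1.47 = 1.11 m/s; Fr₂ = V₂/√(g·y₂) = 0.292.
Applying the sequent-depth relation in reverse, y₁/y₂ = ½[√(1 + 8Fr₂²) − 1] = ½[√1.682 − 1] = 0.148.
y₁ = 0.148 × 1.47 = 0.218 m.
V₁ = q/y₁ = 1.63/0.218 = 7.47 m/s.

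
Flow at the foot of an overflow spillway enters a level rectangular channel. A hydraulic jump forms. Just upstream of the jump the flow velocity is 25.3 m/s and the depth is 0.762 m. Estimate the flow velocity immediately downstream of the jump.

Fr₁ = V₁/√(g·y₁) = 25.3/√(9.81×0.762) = 9.25.
Bélanger equation: y₂/y₁ = ½[√(1 + 8Fr₁²) − 1] = ½[√686.0 − 1] = 12.6.
y₂ = 12.6 × 0.762 = 9.60 m.
q = V₁·y₁ = 25.3 × 0.762 = 19.3 m²/s.
V₂ = q/y₂ = 19.3/9.60 = 2.01 m/s.

V₂ = 2.01 m/s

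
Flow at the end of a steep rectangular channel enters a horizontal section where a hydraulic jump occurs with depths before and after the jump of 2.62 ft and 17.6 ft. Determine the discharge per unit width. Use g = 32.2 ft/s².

For a rectangular channel the momentum equation gives q² = ½·g·y₁·y₂·(y₁ + y₂) = ½×32.2×2.62×17.6×20.2 = 15011.
q = √15011 = 123 ft²/s.

q = 123 ft²/s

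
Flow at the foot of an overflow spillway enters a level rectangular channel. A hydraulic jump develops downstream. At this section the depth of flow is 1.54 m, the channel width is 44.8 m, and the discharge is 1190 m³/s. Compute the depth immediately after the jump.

y₂ = 8.93 m

q = Q/b = 1190/44.8 = 26.6 m²/s; V₁ = q/y₁ = 17.2 m/s. Fr₁ = V₁/√(g·y₁) = 4.44.
From the momentum equation for a rectangular channel, y₂/y₁ = ½[√(1 + 8Fr₁²) − 1] = ½[√158.5 − 1] = 5.80.
y₂ = 5.80 × 1.54 = 8.93 m.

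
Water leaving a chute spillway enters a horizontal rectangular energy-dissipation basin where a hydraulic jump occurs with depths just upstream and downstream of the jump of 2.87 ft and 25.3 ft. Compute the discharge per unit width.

q = 181 ft²/s

For a rectangular channel the momentum equation gives q² = ½·g·y₁·y₂·(y₁ + y₂) = ½×32.2×2.87×25.3×28.2 = 32932.
q = √32932 = 181 ft²/s.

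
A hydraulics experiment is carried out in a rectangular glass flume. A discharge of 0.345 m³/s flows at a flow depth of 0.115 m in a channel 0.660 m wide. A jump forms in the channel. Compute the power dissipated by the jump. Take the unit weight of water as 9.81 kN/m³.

P = 1.67 kW

q = Q/b = 0.345/0.660 = 0.523 m²/s; V₁ = q/y₁ = 4.55 m/s. Fr₁ = V₁/√(g·y₁) = 4.28.
Sequent-depth ratio: y₂/y₁ = ½[√(1 + 8Fr₁²) − 1] = ½[√147.5 − 1] = 5.57.
y₂ = 5.57 × 0.115 = 0.641 m.
V₂ = q/y₂ = 0.523/0.641 = 0.816 m/s. E₁ = y₁ + V₁²/2g = 1.17 m; E₂ = y₂ + V₂²/2g = 0.675 m. ΔE = E₁ − E₂ = 0.493 m.
P = γ·Q·ΔE = 9.81 × 0.345 × 0.493 = 1.67 kW.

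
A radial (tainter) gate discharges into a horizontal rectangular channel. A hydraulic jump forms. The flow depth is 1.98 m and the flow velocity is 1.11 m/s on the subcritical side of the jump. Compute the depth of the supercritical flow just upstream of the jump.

y₁ = 0.226 m

Fr₂ = V₂/√(g·y₂) = 1.11/√(9.81×1.98) = 0.252.
The Bélanger relation is symmetric: y₁/y₂ = ½[√(1 + 8Fr₂²) − 1] = ½[√1.507 − 1] = 0.114.
y₁ = 0.114 × 1.98 = 0.226 m.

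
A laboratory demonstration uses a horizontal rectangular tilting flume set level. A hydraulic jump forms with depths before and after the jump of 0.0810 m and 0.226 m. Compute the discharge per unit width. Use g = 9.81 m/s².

For a rectangular channel the momentum equation gives q² = ½·g·y₁·y₂·(y₁ + y₂) = ½×9.81×0.0810×0.226×0.307 = 0.0276.
q = √0.0276 = 0.166 m²/s.

q = 0.166 m²/s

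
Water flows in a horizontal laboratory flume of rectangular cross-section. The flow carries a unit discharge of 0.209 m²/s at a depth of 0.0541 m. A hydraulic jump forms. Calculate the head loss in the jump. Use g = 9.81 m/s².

ΔE = 0.420 m

V₁ = q/y₁ = 0.209/0.0541 = 3.86 m/s. Fr₁ = V₁/√(g·y₁) = 3.86/√(9.81×0.0541) = 5.30.
By Bélanger, y₂/y₁ = ½[√(1 + 8Fr₁²) − 1] = ½[√226.0 − 1] = 7.02.
y₂ = 7.02 × 0.0541 = 0.380 m.
V₂ = q/y₂ = 0.209/0.380 = 0.551 m/s. E₁ = y₁ + V₁²/2g = 0.815 m; E₂ = y₂ + V₂²/2g = 0.395 m. ΔE = E₁ − E₂ = 0.420 m.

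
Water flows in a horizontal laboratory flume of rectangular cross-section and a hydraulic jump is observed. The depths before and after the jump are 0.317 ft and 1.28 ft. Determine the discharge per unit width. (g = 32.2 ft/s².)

q = 3.23 ft²/s

For a rectangular channel the momentum equation gives q² = ½·g·y₁·y₂·(y₁ + y₂) = ½×32.2×0.317×1.28×1.60 = 10.4.
q = √10.4 = 3.23 ft²/s.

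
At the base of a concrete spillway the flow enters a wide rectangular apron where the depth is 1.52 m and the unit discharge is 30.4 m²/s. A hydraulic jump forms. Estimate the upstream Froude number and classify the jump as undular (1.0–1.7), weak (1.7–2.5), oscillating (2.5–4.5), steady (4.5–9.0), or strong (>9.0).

Fr₁ = 5.18; steady jump

V₁ = q/y₁ = 30.4/1.52 = 20.0 m/s. Fr₁ = V₁/√(g·y₁) = 20.0/√(9.81×1.52) = 5.18.
Fr₁ = 5.18 lies in the steady range.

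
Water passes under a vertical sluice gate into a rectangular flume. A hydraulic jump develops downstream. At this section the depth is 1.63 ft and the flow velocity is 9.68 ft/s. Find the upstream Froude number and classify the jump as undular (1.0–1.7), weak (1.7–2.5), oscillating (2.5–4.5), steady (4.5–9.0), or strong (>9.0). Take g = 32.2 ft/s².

Fr₁ = 1.34; undular jump

Fr₁ = V₁/√(g·y₁) = 9.68/√(32.2×1.63) = 1.34.
Fr₁ = 1.34 lies in the undular range.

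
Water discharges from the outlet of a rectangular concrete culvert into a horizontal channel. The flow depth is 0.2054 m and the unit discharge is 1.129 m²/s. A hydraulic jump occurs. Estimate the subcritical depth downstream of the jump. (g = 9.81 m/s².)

V₁ = q/y₁ = 1.129/0.2054 = 5.497 m/s. Fr₁ = V₁/√(g·y₁) = 5.497/√(9.81×0.2054) = 3.872.
Sequent-depth ratio: y₂/y₁ = ½[√(1 + 8Fr₁²) − 1] = ½[√120.95 − 1] = 4.999.
y₂ = 4.999 × 0.2054 = 1.027 m.

y₂ = 1.027 m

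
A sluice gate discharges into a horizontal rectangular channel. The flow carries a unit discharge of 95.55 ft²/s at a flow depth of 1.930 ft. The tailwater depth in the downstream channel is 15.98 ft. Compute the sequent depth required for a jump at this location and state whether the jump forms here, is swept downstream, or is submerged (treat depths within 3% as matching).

V₁ = q/y₁ = 95.55/1.930 = 49.51 ft/s. Fr₁ = V₁/√(g·y₁) = 49.51/√(32.2×1.930) = 6.280.
By Bélanger, y₂/y₁ = ½[√(1 + 8Fr₁²) − 1] = ½[√316.52 − 1] = 8.395.
y₂ = 8.395 × 1.930 = 16.20 ft.
Tailwater y_tw = 15.98 ft: y_tw ≈ y₂, so the jump forms here.

y₂ = 16.20 ft; the jump forms here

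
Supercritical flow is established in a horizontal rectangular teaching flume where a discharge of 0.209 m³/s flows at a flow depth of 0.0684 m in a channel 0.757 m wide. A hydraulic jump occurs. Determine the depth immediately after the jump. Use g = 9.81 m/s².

y₂ = 0.444 m

q = Q/b = 0.209/0.757 = 0.276 m²/s; V₁ = q/y₁ = 4.04 m/s. Fr₁ = V₁/√(g·y₁) = 4.93.
Sequent-depth ratio: y₂/y₁ = ½[√(1 + 8Fr₁²) − 1] = ½[√195.2 − 1] = 6.49.
y₂ = 6.49 × 0.0684 = 0.444 m.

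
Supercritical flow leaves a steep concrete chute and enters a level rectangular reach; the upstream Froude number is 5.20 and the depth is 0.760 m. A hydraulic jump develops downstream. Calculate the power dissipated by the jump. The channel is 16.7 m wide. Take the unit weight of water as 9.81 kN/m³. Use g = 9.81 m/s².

Fr₁ = 5.20 (given).
Bélanger equation: y₂/y₁ = ½[√(1 + 8Fr₁²) − 1] = ½[√217.3 − 1] = 6.87.
y₂ = 6.87 × 0.760 = 5.22 m.
Head loss: ΔE = (y₂ − y₁)³/(4y₁y₂) = (5.22 − 0.760)³/(4×0.760×5.22) = 88.8/15.9 = 5.60 m.
V₁ = Fr₁·√(g·y₁) = 5.20×√(9.81×0.760) = 14.2 m/s; q = V₁·y₁ = 10.8 m²/s. Q = q·b = 10.8 × 16.7 = 180 m³/s. P = γ·Q·ΔE = 9.81 × 180 × 5.60 = 9892 kW.

P = 9892 kW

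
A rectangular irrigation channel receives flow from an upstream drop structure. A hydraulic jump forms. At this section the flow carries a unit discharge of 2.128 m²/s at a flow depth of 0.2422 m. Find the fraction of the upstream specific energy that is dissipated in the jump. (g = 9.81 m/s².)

V₁ = q/y₁ = 2.128/0.2422 = 8.786 m/s. Fr₁ = V₁/√(g·y₁) = 8.786/√(9.81×0.2422) = 5.700.
By Bélanger, y₂/y₁ = ½[√(1 + 8Fr₁²) − 1] = ½[√260.92 − 1] = 7.577.
y₂ = 7.577 × 0.2422 = 1.835 m.
E₁ = y₁ + V₁²/2g = 4.177 m. ΔE = (y₂ − y₁)³/(4y₁y₂) = 2.273 m. ΔE/E₁ = 2.273/4.177 = 0.544.

ΔE/E₁ = 0.544 (54.4%)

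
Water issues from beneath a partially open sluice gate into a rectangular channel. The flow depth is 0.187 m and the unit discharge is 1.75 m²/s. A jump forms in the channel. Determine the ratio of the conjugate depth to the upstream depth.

V₁ = q/y₁ = 1.75/0.187 = 9.36 m/s. Fr₁ = V₁/√(g·y₁) = 9.36/√(9.81×0.187) = 6.91.
From the momentum equation for a rectangular channel, y₂/y₁ = ½[√(1 + 8Fr₁²) − 1] = ½[√382.9 − 1] = 9.28.

y₂/y₁ = 9.28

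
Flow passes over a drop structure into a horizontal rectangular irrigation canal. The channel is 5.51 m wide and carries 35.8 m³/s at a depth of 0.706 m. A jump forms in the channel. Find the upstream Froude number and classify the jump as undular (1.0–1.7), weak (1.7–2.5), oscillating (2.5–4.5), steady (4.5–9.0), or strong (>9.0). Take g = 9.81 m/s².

q = Q/b = 35.8/5.51 = 6.50 m²/s; V₁ = q/y₁ = 9.20 m/s. Fr₁ = V₁/√(g·y₁) = 3.50.
Fr₁ = 3.50 lies in the oscillating range.

Fr₁ = 3.50; oscillating jump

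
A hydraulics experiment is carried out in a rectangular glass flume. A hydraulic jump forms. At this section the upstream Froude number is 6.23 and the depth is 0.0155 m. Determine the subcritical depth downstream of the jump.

y₂ = 0.129 m

Fr₁ = 6.23 (given).
By Bélanger, y₂/y₁ = ½[√(1 + 8Fr₁²) − 1] = ½[√311.5 − 1] = 8.32.
y₂ = 8.32 × 0.0155 = 0.129 m.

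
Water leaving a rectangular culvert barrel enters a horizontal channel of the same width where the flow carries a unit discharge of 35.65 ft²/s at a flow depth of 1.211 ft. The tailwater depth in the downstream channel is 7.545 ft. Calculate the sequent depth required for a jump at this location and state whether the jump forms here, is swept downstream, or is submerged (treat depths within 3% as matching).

y₂ = 7.491 ft; the jump forms here

V₁ = q/y₁ = 35.65/1.211 = 29.44 ft/s. Fr₁ = V₁/√(g·y₁) = 29.44/√(32.2×1.211) = 4.714.
Bélanger equation: y₂/y₁ = ½[√(1 + 8Fr₁²) − 1] = ½[√178.80 − 1] = 6.186.
y₂ = 6.186 × 1.211 = 7.491 ft.
Tailwater y_tw = 7.545 ft: y_tw ≈ y₂, so the jump forms here.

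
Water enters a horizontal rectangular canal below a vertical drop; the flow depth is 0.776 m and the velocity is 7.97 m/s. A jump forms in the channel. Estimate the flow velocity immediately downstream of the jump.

V₂ = 2.20 m/s

Fr₁ = V₁/√(g·y₁) = 7.97/√(9.81×0.776) = 2.89.
From the momentum equation for a rectangular channel, y₂/y₁ = ½[√(1 + 8Fr₁²) − 1] = ½[√67.75 − 1] = 3.62.
y₂ = 3.62 × 0.776 = 2.81 m.
q = V₁·y₁ = 7.97 × 0.776 = 6.18 m²/s.
V₂ = q/y₂ = 6.18/2.81 = 2.20 m/s.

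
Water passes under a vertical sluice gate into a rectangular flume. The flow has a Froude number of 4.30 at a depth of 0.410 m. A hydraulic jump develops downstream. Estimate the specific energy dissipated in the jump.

Fr₁ = 4.30 (given).
By Bélanger, y₂/y₁ = ½[√(1 + 8Fr₁²) − 1] = ½[√148.9 − 1] = 5.60.
y₂ = 5.60 × 0.410 = 2.30 m.
V₁ = Fr₁·√(g·y₁) = 4.30×√(9.81×0.410) = 8.62 m/s; q = V₁·y₁ = 3.54 m²/s. V₂ = q/y₂ = 3.54/2.30 = 1.54 m/s. E₁ = y₁ + V₁²/2g = 4.20 m; E₂ = y₂ + V₂²/2g = 2.42 m. ΔE = E₁ − E₂ = 1.78 m.

ΔE = 1.78 m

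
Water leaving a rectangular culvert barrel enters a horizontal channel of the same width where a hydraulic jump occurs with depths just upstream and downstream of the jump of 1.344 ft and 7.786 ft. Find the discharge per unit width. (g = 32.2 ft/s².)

q = 39.22 ft²/s

For a rectangular channel the momentum equation gives q² = ½·g·y₁·y₂·(y₁ + y₂) = ½×32.2×1.344×7.786×9.130 = 1538.
q = √1538 = 39.22 ft²/s.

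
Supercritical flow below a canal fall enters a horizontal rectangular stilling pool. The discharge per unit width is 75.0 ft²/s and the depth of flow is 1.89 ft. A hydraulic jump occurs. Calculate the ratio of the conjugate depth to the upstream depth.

V₁ = q/y₁ = 75.0/1.89 = 39.7 ft/s. Fr₁ = V₁/√(g·y₁) = 39.7/√(32.2×1.89) = 5.09.
Sequent-depth ratio: y₂/y₁ = ½[√(1 + 8Fr₁²) − 1] = ½[√208.0 − 1] = 6.71.

y₂/y₁ = 6.71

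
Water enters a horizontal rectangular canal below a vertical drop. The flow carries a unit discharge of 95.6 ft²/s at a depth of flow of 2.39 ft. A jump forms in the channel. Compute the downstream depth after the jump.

V₁ = q/y₁ = 95.6/2.39 = 40.0 ft/s. Fr₁ = V₁/√(g·y₁) = 40.0/√(32.2×2.39) = 4.56.
Sequent-depth ratio: y₂/y₁ = ½[√(1 + 8Fr₁²) − 1] = ½[√167.3 − 1] = 5.97.
y₂ = 5.97 × 2.39 = 14.3 ft.

y₂ = 14.3 ft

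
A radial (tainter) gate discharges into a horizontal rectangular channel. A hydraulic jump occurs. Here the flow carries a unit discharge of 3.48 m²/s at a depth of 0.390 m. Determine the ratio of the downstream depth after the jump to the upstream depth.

V₁ = q/y₁ = 3.48/0.390 = 8.92 m/s. Fr₁ = V₁/√(g·y₁) = 8.92/√(9.81×0.390) = 4.56.
Sequent-depth ratio: y₂/y₁ = ½[√(1 + 8Fr₁²) − 1] = ½[√167.5 − 1] = 5.97.

y₂/y₁ = 5.97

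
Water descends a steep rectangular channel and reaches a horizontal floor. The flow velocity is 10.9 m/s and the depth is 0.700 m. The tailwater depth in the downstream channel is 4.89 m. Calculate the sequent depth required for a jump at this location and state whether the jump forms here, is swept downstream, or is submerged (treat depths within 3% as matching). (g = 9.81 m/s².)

Fr₁ = V₁/√(g·y₁) = 10.9/√(9.81×0.700) = 4.16.
Conjugate-depth relation: y₂/y₁ = ½[√(1 + 8Fr₁²) − 1] = ½[√139.4 − 1] = 5.40.
y₂ = 5.40 × 0.700 = 3.78 m.
Tailwater y_tw = 4.89 m: y_tw > y₂, so the jump is submerged.

y₂ = 3.78 m; the jump is submerged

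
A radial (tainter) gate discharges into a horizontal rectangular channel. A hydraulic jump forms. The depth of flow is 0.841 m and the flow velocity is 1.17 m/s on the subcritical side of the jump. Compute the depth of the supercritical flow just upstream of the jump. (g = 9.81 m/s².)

Fr₂ = V₂/√(g·y₂) = 1.17/√(9.81×0.841) = 0.407.
Applying the sequent-depth relation in reverse, y₁/y₂ = ½[√(1 + 8Fr₂²) − 1] = ½[√2.327 − 1] = 0.263.
y₁ = 0.263 × 0.841 = 0.221 m.

y₁ = 0.221 m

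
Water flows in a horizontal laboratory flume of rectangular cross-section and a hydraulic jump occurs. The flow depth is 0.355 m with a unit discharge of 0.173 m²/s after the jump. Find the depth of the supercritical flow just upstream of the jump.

y₁ = 0.0432 m

V₂ = q/y₂ = 0.173/0.355 = 0.487 m/s; Fr₂ = V₂/√(g·y₂) = 0.261.
The Bélanger relation is symmetric: y₁/y₂ = ½[√(1 + 8Fr₂²) − 1] = ½[√1.546 − 1] = 0.122.
y₁ = 0.122 × 0.355 = 0.0432 m.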